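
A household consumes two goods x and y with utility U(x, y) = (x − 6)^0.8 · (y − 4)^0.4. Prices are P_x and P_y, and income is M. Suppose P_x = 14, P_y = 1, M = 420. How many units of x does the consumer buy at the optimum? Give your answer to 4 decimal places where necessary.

x* = 21.8095

This is Cobb-Douglas in (x−6, y−4): tangency gives 0.8·P_y·(y−4) = 0.4·P_x·(x−6).
After buying the subsistence bundle (6, 4), a share 2/3 of the remaining income goes to x: x* = 6 + 2/3·(M − 6P_x − 4P_y)/P_x.
Discretionary income = 420 − 6·14 − 4·1 = 332; x* = 6 + 2/3·332/14 = 21.8095.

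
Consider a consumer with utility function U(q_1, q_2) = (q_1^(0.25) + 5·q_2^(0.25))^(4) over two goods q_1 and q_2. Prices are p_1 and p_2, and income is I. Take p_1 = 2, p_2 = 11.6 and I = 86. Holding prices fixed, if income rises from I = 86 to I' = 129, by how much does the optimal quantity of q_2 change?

MRS = MU_q_1/MU_q_2 = (1/5)·(q_2/q_1)^(0.75). Set equal to p_1/p_2.
Solve for the ratio: q_2/q_1 = [5·p_1/p_2]^(4/3).
With the ratio pinned down, the budget gives q_1* = I/(p_1 + p_2·(q_2/q_1)) and q_2* = (q_2/q_1)·q_1*.
Numerically q_2/q_1 = 0.820457, so q_1* = 86/(2 + 11.6·0.820457) = 7.467 and q_2* = 0.820457·7.467 = 6.1264.
At I' = 129: q_2* = 9.1896. Change: 9.1896 − 6.1264 = 3.0632.

Δq_2* = 3.0632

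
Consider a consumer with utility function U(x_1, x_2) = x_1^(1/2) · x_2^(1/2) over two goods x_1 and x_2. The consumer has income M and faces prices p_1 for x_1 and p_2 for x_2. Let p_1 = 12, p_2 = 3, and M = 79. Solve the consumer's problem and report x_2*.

x_2* = 13.1667

Demand: x_1*(p_1,p_2,M) = 0.5·M/p_1 and x_2* = 0.5·M/p_2.
At p_1=12, p_2=3, M=79: x_2* = 0.5·79/3 = 13.1667.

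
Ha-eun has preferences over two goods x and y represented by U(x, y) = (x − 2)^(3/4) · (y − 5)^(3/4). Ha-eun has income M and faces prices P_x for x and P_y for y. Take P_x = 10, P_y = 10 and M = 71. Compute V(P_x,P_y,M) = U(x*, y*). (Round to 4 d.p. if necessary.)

Let x' = x−2, y' = y−5. MRS = y'/x' = P_x/P_y.
Substituting into the budget: x* = 2 + 0.5·(M − 2·P_x − 5·P_y)/P_x, and y* = 5 + 0.5·(…)/P_y.
Discretionary income = 71 − 2·10 − 5·10 = 1; x* = 2 + 0.5·1/10 = 2.05; y* = 5 + 0.5·1/10 = 5.05.
Utility at the optimum: U(2.05, 5.05) = 0.0112.

V = 0.0112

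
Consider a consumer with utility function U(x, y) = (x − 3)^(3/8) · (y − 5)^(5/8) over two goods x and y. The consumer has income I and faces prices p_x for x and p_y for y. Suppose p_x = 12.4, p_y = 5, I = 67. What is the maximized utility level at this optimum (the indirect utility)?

V = 0.3524

After buying the subsistence bundle (3, 5), a share 0.375 of the remaining income goes to x: x* = 3 + 0.375·(I − 3p_x − 5p_y)/p_x.
Discretionary income = 67 − 3·12.4 − 5·5 = 4.8; x* = 3 + 0.375·4.8/12.4 = 3.1452; y* = 5 + 0.625·4.8/5 = 5.6.
Utility at the optimum: U(3.1452, 5.6) = 0.3524.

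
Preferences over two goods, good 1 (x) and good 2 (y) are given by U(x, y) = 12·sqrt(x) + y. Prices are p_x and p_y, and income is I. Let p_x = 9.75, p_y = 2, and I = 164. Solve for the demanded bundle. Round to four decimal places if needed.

x* = 1.5148, y* = 74.6154

MU_x = 6/√x, MU_y = 1. Tangency: 6/√x = p_x/p_y.
Thus x* = (6·p_y/p_x)² — independent of I — with the rest of income spent on y.
Plugging in: x* = (6·2/9.75)² = 1.5148, y* = 74.6154.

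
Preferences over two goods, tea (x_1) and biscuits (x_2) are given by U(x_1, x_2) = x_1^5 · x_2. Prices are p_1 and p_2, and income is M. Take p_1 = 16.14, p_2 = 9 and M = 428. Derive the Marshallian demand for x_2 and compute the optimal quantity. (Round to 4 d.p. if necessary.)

x_2* = 7.9259

The MRS is 5·x_2/x_1. Set MRS = p_1/p_2.
Rearranging, p_2·x_2 = (1/5)·p_1·x_1. Substituting into the budget gives p_1·x_1·(1 + (1/5)) = M.
Demand: x_1*(p_1,p_2,M) = 5/6·M/p_1 and x_2* = 1/6·M/p_2.
At p_1=16.14, p_2=9, M=428: x_2* = 1/6·428/9 = 7.9259.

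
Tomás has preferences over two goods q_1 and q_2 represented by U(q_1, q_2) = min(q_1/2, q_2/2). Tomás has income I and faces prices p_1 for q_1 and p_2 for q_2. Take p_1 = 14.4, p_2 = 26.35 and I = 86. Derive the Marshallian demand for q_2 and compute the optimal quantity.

q_2* = 2.1104

Leontief preferences: the optimum is at the kink where q_1/2 = q_2/2, i.e. q_2 = q_1.
Budget: p_1·q_1 + p_2·q_1 = I, so (2·p_1 + 2·p_2)·q_1 = 2·I.
Demand: q_1*(p_1,p_2,I) = 2·I/(2·p_1 + 2·p_2), q_2* = 2·I/(2·p_1 + 2·p_2).
Here 2·14.4 + 2·26.35 = 81.5, giving q_2* = 2.1104.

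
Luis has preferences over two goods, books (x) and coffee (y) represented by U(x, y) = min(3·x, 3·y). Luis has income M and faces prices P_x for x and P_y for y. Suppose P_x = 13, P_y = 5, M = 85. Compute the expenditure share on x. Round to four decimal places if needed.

Demand: x*(P_x,P_y,M) = 3·M/(3·P_x + 3·P_y), y* = 3·M/(3·P_x + 3·P_y).
Here 3·13 + 3·5 = 54, giving x* = 4.7222 and y* = 4.7222.
Expenditure on x: 13·4.7222 = 61.3889; share = 0.7222.

share on x = 0.7222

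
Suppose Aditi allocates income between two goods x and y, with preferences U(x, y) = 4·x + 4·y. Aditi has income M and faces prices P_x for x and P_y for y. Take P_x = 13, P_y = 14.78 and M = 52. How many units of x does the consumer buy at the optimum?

x* = 4

Perfect substitutes: compare marginal utility per dollar. 4/P_x vs 4/P_y → 0.3077 vs 0.2706.
x gives more utility per dollar, so spend all income on x: x* = M/P_x, y* = 0.
Numerically: x* = 4, y* = 0.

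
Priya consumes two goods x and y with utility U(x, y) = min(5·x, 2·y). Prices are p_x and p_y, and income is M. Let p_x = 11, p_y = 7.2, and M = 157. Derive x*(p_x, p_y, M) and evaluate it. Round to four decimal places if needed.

x* = 5.4138

Demand: x*(p_x,p_y,M) = 2·M/(2·p_x + 5·p_y), y* = 5·M/(2·p_x + 5·p_y).
Here 2·11 + 5·7.2 = 58, giving x* = 5.4138.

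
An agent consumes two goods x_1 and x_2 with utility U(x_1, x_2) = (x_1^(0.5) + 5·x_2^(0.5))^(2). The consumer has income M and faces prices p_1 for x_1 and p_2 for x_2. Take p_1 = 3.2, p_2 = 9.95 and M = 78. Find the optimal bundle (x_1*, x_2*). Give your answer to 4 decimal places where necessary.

x_1* = 2.6963, x_2* = 6.972

MU_x_1 ∝ x_1^(-0.5), MU_x_2 ∝ 5·x_2^(-0.5), so MRS = (1/5)·(x_2/x_1)^(0.5) = p_1/p_2.
Hence x_2/x_1 = (5·p_1/p_2)^(1/(0.5)), i.e. raised to the 2 power.
Substitute x_2 = (x_2/x_1)·x_1 into the budget: x_1* = M/(p_1 + p_2·(x_2/x_1)).
Numerically x_2/x_1 = 2.585793, so x_1* = 78/(3.2 + 9.95·2.585793) = 2.6963 and x_2* = 2.585793·2.6963 = 6.972.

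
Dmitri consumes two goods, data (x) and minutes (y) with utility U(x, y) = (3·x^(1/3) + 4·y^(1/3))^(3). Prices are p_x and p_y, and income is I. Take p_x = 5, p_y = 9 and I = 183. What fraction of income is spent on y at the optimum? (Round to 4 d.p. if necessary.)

share on y = 0.5344

From the CES first-order condition, (3/4)·(y/x)^(2/3) = p_x/p_y.
Solve for the ratio: y/x = [(4/3)·p_x/p_y]^(1.5).
Substitute y = (y/x)·x into the budget: x* = I/(p_x + p_y·(y/x)).
Numerically y/x = 0.637528, so x* = 183/(5 + 9·0.637528) = 17.0427 and y* = 0.637528·17.0427 = 10.8652.
Expenditure on y: 9·10.8652 = 97.7866; share = 0.5344.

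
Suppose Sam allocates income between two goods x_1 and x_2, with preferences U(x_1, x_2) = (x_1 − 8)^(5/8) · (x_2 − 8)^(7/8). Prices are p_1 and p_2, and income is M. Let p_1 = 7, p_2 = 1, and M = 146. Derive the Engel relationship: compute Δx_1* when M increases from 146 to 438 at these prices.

This is Cobb-Douglas in (x_1−8, x_2−8): tangency gives 0.625·p_2·(x_2−8) = 0.875·p_1·(x_1−8).
After buying the subsistence bundle (8, 8), a share 5/12 of the remaining income goes to x_1: x_1* = 8 + 5/12·(M − 8p_1 − 8p_2)/p_1.
Discretionary income = 146 − 8·7 − 8·1 = 82; x_1* = 8 + 5/12·82/7 = 12.881.
At M' = 438: x_1* = 30.2619. Change: 30.2619 − 12.881 = 17.381.

Δx_1* = 17.381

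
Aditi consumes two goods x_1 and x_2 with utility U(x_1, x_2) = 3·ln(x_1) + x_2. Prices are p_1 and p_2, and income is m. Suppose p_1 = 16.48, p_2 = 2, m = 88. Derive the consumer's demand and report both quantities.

MU_x_1 = 3/x_1, MU_x_2 = 1. Tangency: 3/x_1 = p_1/p_2.
So x_1*(p_1,p_2) = 3·p_2/p_1, independent of income; and x_2* = (m − 3·p_2)/p_2.
At the given prices: x_1* = 3·2/16.48 = 0.3641, and x_2* = 41.

x_1* = 0.3641, x_2* = 41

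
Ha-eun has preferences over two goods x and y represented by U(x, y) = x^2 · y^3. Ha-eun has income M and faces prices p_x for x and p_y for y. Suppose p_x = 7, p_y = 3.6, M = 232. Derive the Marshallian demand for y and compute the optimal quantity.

y* = 38.6667

MU_x/MU_y = (2·y)/(3·x); tangency sets this equal to p_x/p_y.
So 2·p_y·y = 3·p_x·x; combined with the budget, a share 0.4 of income goes to x.
Demand: x*(p_x,p_y,M) = 0.4·M/p_x and y* = 0.6·M/p_y.
At p_x=7, p_y=3.6, M=232: y* = 0.6·232/3.6 = 38.6667.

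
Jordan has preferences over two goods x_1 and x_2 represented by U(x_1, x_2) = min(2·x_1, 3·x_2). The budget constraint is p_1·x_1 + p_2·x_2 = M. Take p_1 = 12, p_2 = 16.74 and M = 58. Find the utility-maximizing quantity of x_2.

Leontief preferences: the optimum is at the kink where x_1/3 = x_2/2, i.e. x_2 = (2/3)·x_1.
Budget: p_1·x_1 + p_2·(2/3)·x_1 = M, so (3·p_1 + 2·p_2)·x_1 = 3·M.
Demand: x_1*(p_1,p_2,M) = 3·M/(3·p_1 + 2·p_2), x_2* = 2·M/(3·p_1 + 2·p_2).
Here 3·12 + 2·16.74 = 69.48, giving x_2* = 1.6695.

x_2* = 1.6695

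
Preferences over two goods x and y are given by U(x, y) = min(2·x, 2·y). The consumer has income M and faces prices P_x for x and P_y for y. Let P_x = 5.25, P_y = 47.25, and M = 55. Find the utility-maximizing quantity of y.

y* = 1.0476

With perfect complements, no substitution: consume in ratio x:y = 2:2.
Budget: P_x·x + P_y·x = M, so (2·P_x + 2·P_y)·x = 2·M.
Demand: x*(P_x,P_y,M) = 2·M/(2·P_x + 2·P_y), y* = 2·M/(2·P_x + 2·P_y).
Here 2·5.25 + 2·47.25 = 105, giving y* = 1.0476.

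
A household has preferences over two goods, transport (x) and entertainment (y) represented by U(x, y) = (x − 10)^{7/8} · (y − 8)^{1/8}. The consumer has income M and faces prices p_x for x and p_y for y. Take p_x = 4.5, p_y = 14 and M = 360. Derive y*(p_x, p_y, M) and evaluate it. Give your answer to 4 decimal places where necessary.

y* = 9.8125

MRS = 7·(y−8)/(x−10). Tangency with p_x/p_y gives y−8 = (1/7)·(p_x/p_y)·(x−10).
After buying the subsistence bundle (10, 8), a share 0.875 of the remaining income goes to x: x* = 10 + 0.875·(M − 10p_x − 8p_y)/p_x.
Discretionary income = 360 − 10·4.5 − 8·14 = 203; y* = 8 + 0.125·203/14 = 9.8125.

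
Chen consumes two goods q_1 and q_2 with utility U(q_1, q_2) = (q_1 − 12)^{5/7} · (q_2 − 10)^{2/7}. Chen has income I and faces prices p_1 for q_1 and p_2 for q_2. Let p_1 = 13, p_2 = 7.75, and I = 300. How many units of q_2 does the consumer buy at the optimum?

Let q_1' = q_1−12, q_2' = q_2−10. MRS = (5/2)·q_2'/q_1' = p_1/p_2.
After buying the subsistence bundle (12, 10), a share 5/7 of the remaining income goes to q_1: q_1* = 12 + 5/7·(I − 12p_1 − 10p_2)/p_1.
Discretionary income = 300 − 12·13 − 10·7.75 = 66.5; q_2* = 10 + 2/7·66.5/7.75 = 12.4516.

q_2* = 12.4516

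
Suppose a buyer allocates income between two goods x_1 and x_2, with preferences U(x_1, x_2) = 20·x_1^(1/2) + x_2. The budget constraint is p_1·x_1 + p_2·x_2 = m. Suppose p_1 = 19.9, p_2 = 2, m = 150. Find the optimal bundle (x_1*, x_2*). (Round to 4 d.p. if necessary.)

MU_x_1 = 10/√x_1, MU_x_2 = 1. Tangency: 10/√x_1 = p_1/p_2.
Thus x_1* = (10·p_2/p_1)² — independent of m — with the rest of income spent on x_2.
Plugging in: x_1* = (10·2/19.9)² = 1.0101, x_2* = 64.9497.

x_1* = 1.0101, x_2* = 64.9497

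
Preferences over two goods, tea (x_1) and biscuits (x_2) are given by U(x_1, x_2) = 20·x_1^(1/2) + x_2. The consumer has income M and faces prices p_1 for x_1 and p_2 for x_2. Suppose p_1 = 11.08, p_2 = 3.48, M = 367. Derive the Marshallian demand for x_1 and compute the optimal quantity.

x_1* = 9.8646

Thus x_1* = (10·p_2/p_1)² — independent of M — with the rest of income spent on x_2.
Plugging in: x_1* = (10·3.48/11.08)² = 9.8646.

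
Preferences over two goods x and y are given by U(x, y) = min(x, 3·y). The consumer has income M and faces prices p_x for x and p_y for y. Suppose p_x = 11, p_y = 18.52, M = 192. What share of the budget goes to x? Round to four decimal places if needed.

With perfect complements, no substitution: consume in ratio x:y = 3:1.
Budget: p_x·x + p_y·(1/3)·x = M, so (3·p_x + p_y)·x = 3·M.
Demand: x*(p_x,p_y,M) = 3·M/(3·p_x + p_y), y* = M/(3·p_x + p_y).
Here 3·11 + 18.52 = 51.52, giving x* = 11.1801 and y* = 3.7267.
Expenditure on x: 11·11.1801 = 122.9814; share = 0.6405.

share on x = 0.6405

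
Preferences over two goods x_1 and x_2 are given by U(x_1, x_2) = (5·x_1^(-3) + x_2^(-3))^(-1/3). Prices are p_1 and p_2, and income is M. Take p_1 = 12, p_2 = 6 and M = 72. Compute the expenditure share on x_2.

share on x_2 = 0.2845

MRS = MU_x_1/MU_x_2 = 5·(x_2/x_1)^(4). Set equal to p_1/p_2.
Hence x_2/x_1 = ((1/5)·p_1/p_2)^(1/(4)), i.e. raised to the 0.25 power.
Substitute x_2 = (x_2/x_1)·x_1 into the budget: x_1* = M/(p_1 + p_2·(x_2/x_1)).
Numerically x_2/x_1 = 0.795271, so x_1* = 72/(12 + 6·0.795271) = 4.293 and x_2* = 0.795271·4.293 = 3.4141.
Expenditure on x_2: 6·3.4141 = 20.4844; share = 0.2845.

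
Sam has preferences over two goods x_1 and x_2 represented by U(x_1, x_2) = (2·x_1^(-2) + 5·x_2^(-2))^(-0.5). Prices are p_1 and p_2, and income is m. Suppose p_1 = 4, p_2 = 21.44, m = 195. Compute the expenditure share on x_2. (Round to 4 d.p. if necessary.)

share on x_2 = 0.8061

Substitute x_2 = (x_2/x_1)·x_1 into the budget: x_1* = m/(p_1 + p_2·(x_2/x_1)).
Numerically x_2/x_1 = 0.775518, so x_1* = 195/(4 + 21.44·0.775518) = 9.4536 and x_2* = 0.775518·9.4536 = 7.3314.
Expenditure on x_2: 21.44·7.3314 = 157.1857; share = 0.8061.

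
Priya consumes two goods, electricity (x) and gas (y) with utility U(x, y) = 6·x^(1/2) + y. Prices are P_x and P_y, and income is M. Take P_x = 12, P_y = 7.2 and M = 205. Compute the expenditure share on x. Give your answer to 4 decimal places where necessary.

share on x = 0.1897

MU_x = 3/√x, MU_y = 1. Tangency: 3/√x = P_x/P_y.
Thus x* = (3·P_y/P_x)² — independent of M — with the rest of income spent on y.
Plugging in: x* = (3·7.2/12)² = 3.24, y* = 23.0722.
Expenditure on x: 12·3.24 = 38.88; share = 0.1897.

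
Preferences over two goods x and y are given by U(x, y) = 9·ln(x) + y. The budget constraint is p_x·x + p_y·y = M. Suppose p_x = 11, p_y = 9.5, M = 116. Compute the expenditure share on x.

Set MRS = p_x/p_y: (9/x)/1 = p_x/p_y.
So x*(p_x,p_y) = 9·p_y/p_x, independent of income; and y* = (M − 9·p_y)/p_y.
At the given prices: x* = 9·9.5/11 = 7.7727, and y* = 3.2105.
Expenditure on x: 11·7.7727 = 85.5; share = 0.7371.

share on x = 0.7371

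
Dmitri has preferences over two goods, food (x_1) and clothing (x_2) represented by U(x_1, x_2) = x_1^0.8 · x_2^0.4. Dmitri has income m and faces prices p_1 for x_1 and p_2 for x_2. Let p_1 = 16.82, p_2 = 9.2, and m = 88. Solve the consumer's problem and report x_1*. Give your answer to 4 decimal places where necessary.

MU_x_1/MU_x_2 = (0.8·x_2)/(0.4·x_1); tangency sets this equal to p_1/p_2.
So 0.8·p_2·x_2 = 0.4·p_1·x_1; combined with the budget, a share 2/3 of income goes to x_1.
Demand: x_1*(p_1,p_2,m) = 2/3·m/p_1 and x_2* = 1/3·m/p_2.
At p_1=16.82, p_2=9.2, m=88: x_1* = 2/3·88/16.82 = 3.4879.

x_1* = 3.4879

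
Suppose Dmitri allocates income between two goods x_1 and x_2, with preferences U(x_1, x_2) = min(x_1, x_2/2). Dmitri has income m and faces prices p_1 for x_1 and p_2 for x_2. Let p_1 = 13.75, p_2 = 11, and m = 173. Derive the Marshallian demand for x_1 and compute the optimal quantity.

Leontief preferences: the optimum is at the kink where x_1/1 = x_2/2, i.e. x_2 = 2·x_1.
Budget: p_1·x_1 + p_2·2·x_1 = m, so (p_1 + 2·p_2)·x_1 = m.
Demand: x_1*(p_1,p_2,m) = m/(p_1 + 2·p_2), x_2* = 2·m/(p_1 + 2·p_2).
Here 13.75 + 2·11 = 35.75, giving x_1* = 4.8392.

x_1* = 4.8392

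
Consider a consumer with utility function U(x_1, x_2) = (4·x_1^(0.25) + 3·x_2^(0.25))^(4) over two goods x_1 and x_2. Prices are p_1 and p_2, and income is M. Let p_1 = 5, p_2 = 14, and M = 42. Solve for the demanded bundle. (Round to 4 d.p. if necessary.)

MRS = MU_x_1/MU_x_2 = (4/3)·(x_2/x_1)^(0.75). Set equal to p_1/p_2.
Solve for the ratio: x_2/x_1 = [(3/4)·p_1/p_2]^(4/3).
With the ratio pinned down, the budget gives x_1* = M/(p_1 + p_2·(x_2/x_1)) and x_2* = (x_2/x_1)·x_1*.
Numerically x_2/x_1 = 0.172665, so x_1* = 42/(5 + 14·0.172665) = 5.6624 and x_2* = 0.172665·5.6624 = 0.9777.

x_1* = 5.6624, x_2* = 0.9777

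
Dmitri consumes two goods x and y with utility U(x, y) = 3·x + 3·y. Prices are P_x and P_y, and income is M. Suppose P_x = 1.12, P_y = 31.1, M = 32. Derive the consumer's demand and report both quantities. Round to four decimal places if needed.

Perfect substitutes: compare marginal utility per dollar. 3/P_x vs 3/P_y → 2.6786 vs 0.0965.
x gives more utility per dollar, so spend all income on x: x* = M/P_x, y* = 0.
Numerically: x* = 28.5714, y* = 0.

x* = 28.5714, y* = 0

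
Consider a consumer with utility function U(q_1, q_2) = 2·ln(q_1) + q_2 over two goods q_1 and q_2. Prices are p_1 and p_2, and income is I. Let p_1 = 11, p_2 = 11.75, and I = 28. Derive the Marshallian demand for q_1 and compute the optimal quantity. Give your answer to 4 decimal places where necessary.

q_1* = 2.1364

At the given prices: q_1* = 2·11.75/11 = 2.1364.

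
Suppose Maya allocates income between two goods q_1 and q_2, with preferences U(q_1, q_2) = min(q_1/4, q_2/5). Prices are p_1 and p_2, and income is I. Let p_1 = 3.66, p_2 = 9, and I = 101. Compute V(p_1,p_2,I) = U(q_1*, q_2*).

With perfect complements, no substitution: consume in ratio q_1:q_2 = 4:5.
Budget: p_1·q_1 + p_2·(5/4)·q_1 = I, so (4·p_1 + 5·p_2)·q_1 = 4·I.
Demand: q_1*(p_1,p_2,I) = 4·I/(4·p_1 + 5·p_2), q_2* = 5·I/(4·p_1 + 5·p_2).
Here 4·3.66 + 5·9 = 59.64, giving q_1* = 6.774 and q_2* = 8.4675.
Utility at the optimum: U(6.774, 8.4675) = 1.6935.

V = 1.6935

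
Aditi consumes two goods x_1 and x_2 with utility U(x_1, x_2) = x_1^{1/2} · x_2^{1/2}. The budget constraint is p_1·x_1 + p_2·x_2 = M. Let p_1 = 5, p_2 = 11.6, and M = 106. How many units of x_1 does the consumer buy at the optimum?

x_1* = 10.6

At p_1=5, p_2=11.6, M=106: x_1* = 0.5·106/5 = 10.6.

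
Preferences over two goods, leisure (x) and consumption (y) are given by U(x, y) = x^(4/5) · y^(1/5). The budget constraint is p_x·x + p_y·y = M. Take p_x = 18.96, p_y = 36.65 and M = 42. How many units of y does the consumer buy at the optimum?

y* = 0.2292

Tangency: MRS = 4·y/x = p_x/p_y.
So 0.8·p_y·y = 0.2·p_x·x; combined with the budget, a share 0.8 of income goes to x.
Demand: x*(p_x,p_y,M) = 0.8·M/p_x and y* = 0.2·M/p_y.
At p_x=18.96, p_y=36.65, M=42: y* = 0.2·42/36.65 = 0.2292.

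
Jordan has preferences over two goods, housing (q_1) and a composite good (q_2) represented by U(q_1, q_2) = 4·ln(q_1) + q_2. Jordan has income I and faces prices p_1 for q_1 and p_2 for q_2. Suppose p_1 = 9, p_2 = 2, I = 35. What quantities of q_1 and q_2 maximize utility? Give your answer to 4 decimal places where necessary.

q_1* = 0.8889, q_2* = 13.5

At the given prices: q_1* = 4·2/9 = 0.8889, and q_2* = 13.5.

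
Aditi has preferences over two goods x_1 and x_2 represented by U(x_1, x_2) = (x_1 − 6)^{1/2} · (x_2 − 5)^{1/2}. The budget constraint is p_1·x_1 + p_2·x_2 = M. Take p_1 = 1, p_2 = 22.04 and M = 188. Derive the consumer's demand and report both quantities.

x_1* = 41.9, x_2* = 6.6289

Discretionary income = 188 − 6·1 − 5·22.04 = 71.8; x_1* = 6 + 0.5·71.8/1 = 41.9; x_2* = 5 + 0.5·71.8/22.04 = 6.6289.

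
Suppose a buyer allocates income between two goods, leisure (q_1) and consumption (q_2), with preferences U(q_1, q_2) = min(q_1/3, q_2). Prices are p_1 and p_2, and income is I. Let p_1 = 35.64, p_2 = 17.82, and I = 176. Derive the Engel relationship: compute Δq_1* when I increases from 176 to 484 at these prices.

Δq_1* = 7.4074

With perfect complements, no substitution: consume in ratio q_1:q_2 = 3:1.
Budget: p_1·q_1 + p_2·(1/3)·q_1 = I, so (3·p_1 + p_2)·q_1 = 3·I.
Demand: q_1*(p_1,p_2,I) = 3·I/(3·p_1 + p_2), q_2* = I/(3·p_1 + p_2).
Here 3·35.64 + 17.82 = 124.74, giving q_1* = 4.2328.
At I' = 484: q_1* = 11.6402. Change: 11.6402 − 4.2328 = 7.4074.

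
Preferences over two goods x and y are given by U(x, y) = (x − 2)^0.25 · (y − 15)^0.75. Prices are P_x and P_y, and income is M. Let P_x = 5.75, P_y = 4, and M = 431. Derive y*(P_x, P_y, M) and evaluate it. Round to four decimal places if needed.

y* = 82.4062

This is Cobb-Douglas in (x−2, y−15): tangency gives 0.25·P_y·(y−15) = 0.75·P_x·(x−2).
Substituting into the budget: x* = 2 + 0.25·(M − 2·P_x − 15·P_y)/P_x, and y* = 15 + 0.75·(…)/P_y.
Discretionary income = 431 − 2·5.75 − 15·4 = 359.5; y* = 15 + 0.75·359.5/4 = 82.4062.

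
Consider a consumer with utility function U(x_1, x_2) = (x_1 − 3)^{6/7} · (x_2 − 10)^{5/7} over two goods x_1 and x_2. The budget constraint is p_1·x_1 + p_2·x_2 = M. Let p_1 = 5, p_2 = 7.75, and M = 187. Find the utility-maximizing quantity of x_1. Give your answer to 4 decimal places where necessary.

MRS = (6/5)·(x_2−10)/(x_1−3). Tangency with p_1/p_2 gives x_2−10 = (5/6)·(p_1/p_2)·(x_1−3).
Substituting into the budget: x_1* = 3 + 6/11·(M − 3·p_1 − 10·p_2)/p_1, and x_2* = 10 + 5/11·(…)/p_2.
Discretionary income = 187 − 3·5 − 10·7.75 = 94.5; x_1* = 3 + 6/11·94.5/5 = 13.3091.

x_1* = 13.3091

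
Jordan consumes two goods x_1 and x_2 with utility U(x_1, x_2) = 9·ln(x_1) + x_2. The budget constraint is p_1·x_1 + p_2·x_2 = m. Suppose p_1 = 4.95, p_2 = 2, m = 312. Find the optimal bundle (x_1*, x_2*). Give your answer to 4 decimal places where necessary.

x_1* = 3.6364, x_2* = 147

Set MRS = p_1/p_2: (9/x_1)/1 = p_1/p_2.
So x_1*(p_1,p_2) = 9·p_2/p_1, independent of income; and x_2* = (m − 9·p_2)/p_2.
At the given prices: x_1* = 9·2/4.95 = 3.6364, and x_2* = 147.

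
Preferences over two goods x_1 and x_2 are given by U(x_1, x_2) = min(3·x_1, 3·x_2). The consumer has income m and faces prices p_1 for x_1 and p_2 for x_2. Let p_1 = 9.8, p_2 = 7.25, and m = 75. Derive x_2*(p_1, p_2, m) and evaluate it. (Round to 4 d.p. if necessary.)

x_2* = 4.3988

Leontief preferences: the optimum is at the kink where x_1/3 = x_2/3, i.e. x_2 = x_1.
Budget: p_1·x_1 + p_2·x_1 = m, so (3·p_1 + 3·p_2)·x_1 = 3·m.
Demand: x_1*(p_1,p_2,m) = 3·m/(3·p_1 + 3·p_2), x_2* = 3·m/(3·p_1 + 3·p_2).
Here 3·9.8 + 3·7.25 = 51.15, giving x_2* = 4.3988.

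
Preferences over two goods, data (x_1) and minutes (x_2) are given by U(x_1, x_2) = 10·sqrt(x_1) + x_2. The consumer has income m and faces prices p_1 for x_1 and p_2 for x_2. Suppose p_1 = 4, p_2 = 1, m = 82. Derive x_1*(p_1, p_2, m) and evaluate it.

Utility is quasi-linear in x_2; the FOC for x_1 is 5/√x_1 = p_1/p_2.
Thus x_1* = (5·p_2/p_1)² — independent of m — with the rest of income spent on x_2.
Plugging in: x_1* = (5·1/4)² = 1.5625.

x_1* = 1.5625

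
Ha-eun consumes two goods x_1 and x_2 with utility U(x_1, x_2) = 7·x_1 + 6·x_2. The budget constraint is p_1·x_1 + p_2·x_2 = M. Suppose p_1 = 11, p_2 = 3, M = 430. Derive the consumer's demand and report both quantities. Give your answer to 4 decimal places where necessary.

x_1* = 0, x_2* = 143.3333

Linear utility — the consumer picks whichever good has higher MU/price: 7/11 = 0.6364 vs 6/3 = 2.
x_2 gives more utility per dollar, so spend all income on x_2: x_2* = M/p_2, x_1* = 0.
Numerically: x_1* = 0, x_2* = 143.3333.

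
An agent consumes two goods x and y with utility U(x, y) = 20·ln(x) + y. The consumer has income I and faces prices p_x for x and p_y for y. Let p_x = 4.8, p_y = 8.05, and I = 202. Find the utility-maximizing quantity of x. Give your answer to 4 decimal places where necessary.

x* = 33.5417

MU_x = 20/x, MU_y = 1. Tangency: 20/x = p_x/p_y.
So x*(p_x,p_y) = 20·p_y/p_x, independent of income; and y* = (I − 20·p_y)/p_y.
At the given prices: x* = 20·8.05/4.8 = 33.5417.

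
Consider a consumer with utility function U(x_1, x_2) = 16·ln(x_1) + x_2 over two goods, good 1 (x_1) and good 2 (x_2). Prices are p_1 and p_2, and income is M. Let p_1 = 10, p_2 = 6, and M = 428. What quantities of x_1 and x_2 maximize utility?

Set MRS = p_1/p_2: (16/x_1)/1 = p_1/p_2.
So x_1*(p_1,p_2) = 16·p_2/p_1, independent of income; and x_2* = (M − 16·p_2)/p_2.
At the given prices: x_1* = 16·6/10 = 9.6, and x_2* = 55.3333.

x_1* = 9.6, x_2* = 55.3333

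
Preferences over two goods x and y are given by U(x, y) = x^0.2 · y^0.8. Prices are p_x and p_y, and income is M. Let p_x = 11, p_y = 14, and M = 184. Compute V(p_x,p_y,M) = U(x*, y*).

V = 8.3621

MU_x/MU_y = (0.2·y)/(0.8·x); tangency sets this equal to p_x/p_y.
So 0.2·p_y·y = 0.8·p_x·x; combined with the budget, a share 0.2 of income goes to x.
Demand: x*(p_x,p_y,M) = 0.2·M/p_x and y* = 0.8·M/p_y.
At p_x=11, p_y=14, M=184: x* = 0.2·184/11 = 3.3455, y* = 10.5143.
Utility at the optimum: U(3.3455, 10.5143) = 8.3621.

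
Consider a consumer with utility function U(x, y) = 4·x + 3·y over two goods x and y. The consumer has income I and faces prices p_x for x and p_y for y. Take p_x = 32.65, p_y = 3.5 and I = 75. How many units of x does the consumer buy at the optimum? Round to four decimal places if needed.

Numerically: x* = 0, y* = 21.4286.

x* = 0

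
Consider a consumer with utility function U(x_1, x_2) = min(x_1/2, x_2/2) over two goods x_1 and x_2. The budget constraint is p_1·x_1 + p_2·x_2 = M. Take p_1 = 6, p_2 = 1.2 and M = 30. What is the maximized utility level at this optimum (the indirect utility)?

Demand: x_1*(p_1,p_2,M) = 2·M/(2·p_1 + 2·p_2), x_2* = 2·M/(2·p_1 + 2·p_2).
Here 2·6 + 2·1.2 = 14.4, giving x_1* = 4.1667 and x_2* = 4.1667.
Utility at the optimum: U(4.1667, 4.1667) = 2.0833.

V = 2.0833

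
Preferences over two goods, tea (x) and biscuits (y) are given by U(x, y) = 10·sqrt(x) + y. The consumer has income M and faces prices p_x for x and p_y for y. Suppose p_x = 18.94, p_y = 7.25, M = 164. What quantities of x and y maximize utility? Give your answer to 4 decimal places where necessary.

Solve: √x = 5·p_y/p_x, so x*(p_x,p_y) = (5·p_y/p_x)², and y* = (M − p_x·x*)/p_y.
Plugging in: x* = (5·7.25/18.94)² = 3.6632, y* = 13.051.

x* = 3.6632, y* = 13.051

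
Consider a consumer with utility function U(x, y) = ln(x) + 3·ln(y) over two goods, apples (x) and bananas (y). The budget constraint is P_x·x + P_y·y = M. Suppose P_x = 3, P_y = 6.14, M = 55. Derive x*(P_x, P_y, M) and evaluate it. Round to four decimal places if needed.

x* = 4.5833

At P_x=3, P_y=6.14, M=55: x* = 0.25·55/3 = 4.5833.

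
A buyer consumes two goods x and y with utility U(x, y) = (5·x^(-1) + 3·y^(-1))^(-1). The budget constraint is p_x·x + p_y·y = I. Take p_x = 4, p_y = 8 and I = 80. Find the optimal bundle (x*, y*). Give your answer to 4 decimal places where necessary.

MRS = MU_x/MU_y = (5/3)·(y/x)^(2). Set equal to p_x/p_y.
Hence y/x = ((3/5)·p_x/p_y)^(1/(2)), i.e. raised to the 0.5 power.
Substitute y = (y/x)·x into the budget: x* = I/(p_x + p_y·(y/x)).
Numerically y/x = 0.547723, so x* = 80/(4 + 8·0.547723) = 9.5445 and y* = 0.547723·9.5445 = 5.2277.

x* = 9.5445, y* = 5.2277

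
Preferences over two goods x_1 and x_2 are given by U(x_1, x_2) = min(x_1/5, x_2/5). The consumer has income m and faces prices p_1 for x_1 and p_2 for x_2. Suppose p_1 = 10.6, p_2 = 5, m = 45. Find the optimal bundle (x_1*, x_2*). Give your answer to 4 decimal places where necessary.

x_1* = 2.8846, x_2* = 2.8846

Leontief preferences: the optimum is at the kink where x_1/5 = x_2/5, i.e. x_2 = x_1.
Budget: p_1·x_1 + p_2·x_1 = m, so (5·p_1 + 5·p_2)·x_1 = 5·m.
Demand: x_1*(p_1,p_2,m) = 5·m/(5·p_1 + 5·p_2), x_2* = 5·m/(5·p_1 + 5·p_2).
Here 5·10.6 + 5·5 = 78, giving x_1* = 2.8846 and x_2* = 2.8846.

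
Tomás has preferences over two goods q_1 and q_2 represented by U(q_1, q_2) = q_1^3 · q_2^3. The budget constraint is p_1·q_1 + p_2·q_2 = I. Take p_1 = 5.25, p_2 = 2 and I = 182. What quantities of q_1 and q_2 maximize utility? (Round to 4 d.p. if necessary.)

Demand: q_1*(p_1,p_2,I) = 0.5·I/p_1 and q_2* = 0.5·I/p_2.
At p_1=5.25, p_2=2, I=182: q_1* = 0.5·182/5.25 = 17.3333, q_2* = 45.5.

q_1* = 17.3333, q_2* = 45.5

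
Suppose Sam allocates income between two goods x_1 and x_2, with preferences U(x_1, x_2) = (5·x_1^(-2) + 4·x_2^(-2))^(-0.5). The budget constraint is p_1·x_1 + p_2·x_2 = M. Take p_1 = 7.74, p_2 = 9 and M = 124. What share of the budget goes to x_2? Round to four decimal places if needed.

share on x_2 = 0.5065

From the CES first-order condition, (5/4)·(x_2/x_1)^(3) = p_1/p_2.
Hence x_2/x_1 = ((4/5)·p_1/p_2)^(1/(3)), i.e. raised to the 1/3 power.
With the ratio pinned down, the budget gives x_1* = M/(p_1 + p_2·(x_2/x_1)) and x_2* = (x_2/x_1)·x_1*.
Numerically x_2/x_1 = 0.882801, so x_1* = 124/(7.74 + 9·0.882801) = 7.9055 and x_2* = 0.882801·7.9055 = 6.979.
Expenditure on x_2: 9·6.979 = 62.8111; share = 0.5065.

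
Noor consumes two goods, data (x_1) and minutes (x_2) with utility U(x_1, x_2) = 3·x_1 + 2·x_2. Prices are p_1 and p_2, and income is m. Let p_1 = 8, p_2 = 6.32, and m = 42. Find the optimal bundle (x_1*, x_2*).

x_1 gives more utility per dollar, so spend all income on x_1: x_1* = m/p_1, x_2* = 0.
Numerically: x_1* = 5.25, x_2* = 0.

x_1* = 5.25, x_2* = 0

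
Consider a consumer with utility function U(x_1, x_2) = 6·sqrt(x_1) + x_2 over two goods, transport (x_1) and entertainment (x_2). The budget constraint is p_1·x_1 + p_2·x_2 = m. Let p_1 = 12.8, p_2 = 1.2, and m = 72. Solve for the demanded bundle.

Set MRS = p_1/p_2: 3·x_1^(−1/2) = p_1/p_2.
Thus x_1* = (3·p_2/p_1)² — independent of m — with the rest of income spent on x_2.
Plugging in: x_1* = (3·1.2/12.8)² = 0.0791, x_2* = 59.1562.

x_1* = 0.0791, x_2* = 59.1562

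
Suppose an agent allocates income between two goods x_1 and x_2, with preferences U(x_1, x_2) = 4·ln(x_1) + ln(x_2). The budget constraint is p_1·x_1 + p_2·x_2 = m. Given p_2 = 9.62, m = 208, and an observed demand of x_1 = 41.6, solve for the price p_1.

p_1 = 4

MU_x_1/MU_x_2 = (4·x_2)/(x_1); tangency sets this equal to p_1/p_2.
Rearranging, p_2·x_2 = (1/4)·p_1·x_1. Substituting into the budget gives p_1·x_1·(1 + (1/4)) = m.
Demand: x_1*(p_1,p_2,m) = 0.8·m/p_1 and x_2* = 0.2·m/p_2.
Set x_1* = 41.6 in the demand function and solve for p_1: p_1 = 4.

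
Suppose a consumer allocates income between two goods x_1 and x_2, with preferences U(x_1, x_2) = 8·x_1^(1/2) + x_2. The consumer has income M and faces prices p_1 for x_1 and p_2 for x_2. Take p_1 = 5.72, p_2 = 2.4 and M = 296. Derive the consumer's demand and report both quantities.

MU_x_1 = 4/√x_1, MU_x_2 = 1. Tangency: 4/√x_1 = p_1/p_2.
Solve: √x_1 = 4·p_2/p_1, so x_1*(p_1,p_2) = (4·p_2/p_1)², and x_2* = (M − p_1·x_1*)/p_2.
Plugging in: x_1* = (4·2.4/5.72)² = 2.8168, x_2* = 116.62.

x_1* = 2.8168, x_2* = 116.62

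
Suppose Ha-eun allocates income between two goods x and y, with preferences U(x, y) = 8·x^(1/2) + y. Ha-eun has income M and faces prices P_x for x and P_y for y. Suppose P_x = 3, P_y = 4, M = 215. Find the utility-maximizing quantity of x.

x* = 28.4444

Utility is quasi-linear in y; the FOC for x is 4/√x = P_x/P_y.
Solve: √x = 4·P_y/P_x, so x*(P_x,P_y) = (4·P_y/P_x)², and y* = (M − P_x·x*)/P_y.
Plugging in: x* = (4·4/3)² = 28.4444.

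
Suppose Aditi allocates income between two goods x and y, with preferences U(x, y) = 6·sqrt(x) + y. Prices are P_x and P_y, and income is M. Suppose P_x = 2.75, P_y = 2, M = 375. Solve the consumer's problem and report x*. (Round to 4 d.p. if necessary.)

Thus x* = (3·P_y/P_x)² — independent of M — with the rest of income spent on y.
Plugging in: x* = (3·2/2.75)² = 4.7603.

x* = 4.7603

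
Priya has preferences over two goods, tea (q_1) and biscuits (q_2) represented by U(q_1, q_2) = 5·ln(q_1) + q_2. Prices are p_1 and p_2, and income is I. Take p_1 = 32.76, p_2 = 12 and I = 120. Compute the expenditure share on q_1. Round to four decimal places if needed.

share on q_1 = 0.5

Set MRS = p_1/p_2: (5/q_1)/1 = p_1/p_2.
So q_1*(p_1,p_2) = 5·p_2/p_1, independent of income; and q_2* = (I − 5·p_2)/p_2.
At the given prices: q_1* = 5·12/32.76 = 1.8315, and q_2* = 5.
Expenditure on q_1: 32.76·1.8315 = 60; share = 0.5.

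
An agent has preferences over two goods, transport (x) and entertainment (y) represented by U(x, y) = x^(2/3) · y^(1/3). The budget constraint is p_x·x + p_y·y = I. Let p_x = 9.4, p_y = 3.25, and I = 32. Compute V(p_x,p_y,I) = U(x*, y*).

V = 2.5665

At p_x=9.4, p_y=3.25, I=32: x* = 2/3·32/9.4 = 2.2695, y* = 3.2821.
Utility at the optimum: U(2.2695, 3.2821) = 2.5665.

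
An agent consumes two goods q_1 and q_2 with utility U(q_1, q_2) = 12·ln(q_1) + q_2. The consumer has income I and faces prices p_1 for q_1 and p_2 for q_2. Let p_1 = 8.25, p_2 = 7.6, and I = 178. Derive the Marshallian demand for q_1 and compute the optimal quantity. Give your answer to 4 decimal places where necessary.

MU_q_1 = 12/q_1, MU_q_2 = 1. Tangency: 12/q_1 = p_1/p_2.
So q_1*(p_1,p_2) = 12·p_2/p_1, independent of income; and q_2* = (I − 12·p_2)/p_2.
At the given prices: q_1* = 12·7.6/8.25 = 11.0545.

q_1* = 11.0545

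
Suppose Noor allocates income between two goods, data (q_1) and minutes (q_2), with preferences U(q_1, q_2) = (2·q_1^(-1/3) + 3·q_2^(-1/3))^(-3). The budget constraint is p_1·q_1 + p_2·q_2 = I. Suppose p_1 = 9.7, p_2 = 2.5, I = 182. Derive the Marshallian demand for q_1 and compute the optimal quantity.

q_1* = 9.5449

MU_q_1 ∝ 2·q_1^(-4/3), MU_q_2 ∝ 3·q_2^(-4/3), so MRS = (2/3)·(q_2/q_1)^(4/3) = p_1/p_2.
Hence q_2/q_1 = ((3/2)·p_1/p_2)^(1/(4/3)), i.e. raised to the 0.75 power.
Substitute q_2 = (q_2/q_1)·q_1 into the budget: q_1* = I/(p_1 + p_2·(q_2/q_1)).
Numerically q_2/q_1 = 3.747074, so q_1* = 182/(9.7 + 2.5·3.747074) = 9.5449.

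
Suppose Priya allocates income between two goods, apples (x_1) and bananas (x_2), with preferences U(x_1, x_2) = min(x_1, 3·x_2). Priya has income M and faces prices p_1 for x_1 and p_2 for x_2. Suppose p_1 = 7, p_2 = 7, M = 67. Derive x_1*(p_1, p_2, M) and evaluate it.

x_1* = 7.1786

Leontief preferences: the optimum is at the kink where x_1/3 = x_2/1, i.e. x_2 = (1/3)·x_1.
Budget: p_1·x_1 + p_2·(1/3)·x_1 = M, so (3·p_1 + p_2)·x_1 = 3·M.
Demand: x_1*(p_1,p_2,M) = 3·M/(3·p_1 + p_2), x_2* = M/(3·p_1 + p_2).
Here 3·7 + 7 = 28, giving x_1* = 7.1786.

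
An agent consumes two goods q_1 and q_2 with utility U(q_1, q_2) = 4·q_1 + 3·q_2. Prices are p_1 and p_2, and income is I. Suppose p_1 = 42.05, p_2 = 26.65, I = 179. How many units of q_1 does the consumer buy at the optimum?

Perfect substitutes: compare marginal utility per dollar. 4/p_1 vs 3/p_2 → 0.0951 vs 0.1126.
q_2 gives more utility per dollar, so spend all income on q_2: q_2* = I/p_2, q_1* = 0.
Numerically: q_1* = 0, q_2* = 6.7167.

q_1* = 0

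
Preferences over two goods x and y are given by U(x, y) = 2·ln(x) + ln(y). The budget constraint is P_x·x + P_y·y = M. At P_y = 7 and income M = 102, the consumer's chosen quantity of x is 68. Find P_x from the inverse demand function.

P_x = 1

MU_x/MU_y = (2·y)/(x); tangency sets this equal to P_x/P_y.
Rearranging, P_y·y = (1/2)·P_x·x. Substituting into the budget gives P_x·x·(1 + (1/2)) = M.
Demand: x*(P_x,P_y,M) = 2/3·M/P_x and y* = 1/3·M/P_y.
Set x* = 68 in the demand function and solve for P_x: P_x = 1.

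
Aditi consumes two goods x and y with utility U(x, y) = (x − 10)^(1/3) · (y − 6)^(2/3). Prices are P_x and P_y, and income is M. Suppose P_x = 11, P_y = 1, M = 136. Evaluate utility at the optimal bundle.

Let x' = x−10, y' = y−6. MRS = (1/2)·y'/x' = P_x/P_y.
After buying the subsistence bundle (10, 6), a share 1/3 of the remaining income goes to x: x* = 10 + 1/3·(M − 10P_x − 6P_y)/P_x.
Discretionary income = 136 − 10·11 − 6·1 = 20; x* = 10 + 1/3·20/11 = 10.6061; y* = 6 + 2/3·20/1 = 19.3333.
Utility at the optimum: U(10.6061, 19.3333) = 4.7584.

V = 4.7584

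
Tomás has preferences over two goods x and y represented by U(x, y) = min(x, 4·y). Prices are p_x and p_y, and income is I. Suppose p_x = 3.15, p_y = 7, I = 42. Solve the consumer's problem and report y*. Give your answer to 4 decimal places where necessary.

y* = 2.1429

Demand: x*(p_x,p_y,I) = 4·I/(4·p_x + p_y), y* = I/(4·p_x + p_y).
Here 4·3.15 + 7 = 19.6, giving y* = 2.1429.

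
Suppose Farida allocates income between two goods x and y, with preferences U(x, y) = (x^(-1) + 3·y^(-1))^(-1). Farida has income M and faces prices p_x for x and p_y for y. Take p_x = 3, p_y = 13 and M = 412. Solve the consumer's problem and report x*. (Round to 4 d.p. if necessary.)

x* = 29.8191

MU_x ∝ x^(-2), MU_y ∝ 3·y^(-2), so MRS = (1/3)·(y/x)^(2) = p_x/p_y.
Solve for the ratio: y/x = [3·p_x/p_y]^(0.5).
Substitute y = (y/x)·x into the budget: x* = M/(p_x + p_y·(y/x)).
Numerically y/x = 0.83205, so x* = 412/(3 + 13·0.83205) = 29.8191.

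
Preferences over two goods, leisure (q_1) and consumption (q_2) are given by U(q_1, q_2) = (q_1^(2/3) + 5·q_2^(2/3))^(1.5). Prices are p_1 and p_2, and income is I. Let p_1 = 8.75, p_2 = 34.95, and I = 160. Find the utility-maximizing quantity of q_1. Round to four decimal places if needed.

MU_q_1 ∝ q_1^(-1/3), MU_q_2 ∝ 5·q_2^(-1/3), so MRS = (1/5)·(q_2/q_1)^(1/3) = p_1/p_2.
Solve for the ratio: q_2/q_1 = [5·p_1/p_2]^(3).
With the ratio pinned down, the budget gives q_1* = I/(p_1 + p_2·(q_2/q_1)) and q_2* = (q_2/q_1)·q_1*.
Numerically q_2/q_1 = 1.96152, so q_1* = 160/(8.75 + 34.95·1.96152) = 2.0697.

q_1* = 2.0697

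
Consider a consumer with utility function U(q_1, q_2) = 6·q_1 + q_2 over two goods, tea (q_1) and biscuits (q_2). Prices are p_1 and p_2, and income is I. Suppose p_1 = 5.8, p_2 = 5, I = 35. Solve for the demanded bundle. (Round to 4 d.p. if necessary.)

q_1* = 6.0345, q_2* = 0

Numerically: q_1* = 6.0345, q_2* = 0.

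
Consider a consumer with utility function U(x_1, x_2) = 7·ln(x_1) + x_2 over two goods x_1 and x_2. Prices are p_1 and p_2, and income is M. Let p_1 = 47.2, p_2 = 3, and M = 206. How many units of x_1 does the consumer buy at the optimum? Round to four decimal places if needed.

Set MRS = p_1/p_2: (7/x_1)/1 = p_1/p_2.
So x_1*(p_1,p_2) = 7·p_2/p_1, independent of income; and x_2* = (M − 7·p_2)/p_2.
At the given prices: x_1* = 7·3/47.2 = 0.4449.

x_1* = 0.4449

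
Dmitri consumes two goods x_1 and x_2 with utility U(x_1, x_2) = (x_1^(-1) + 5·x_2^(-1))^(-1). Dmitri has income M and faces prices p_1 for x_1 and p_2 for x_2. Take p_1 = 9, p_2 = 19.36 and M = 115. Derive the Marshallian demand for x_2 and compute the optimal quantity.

MRS = MU_x_1/MU_x_2 = (1/5)·(x_2/x_1)^(2). Set equal to p_1/p_2.
Solve for the ratio: x_2/x_1 = [5·p_1/p_2]^(0.5).
Substitute x_2 = (x_2/x_1)·x_1 into the budget: x_1* = M/(p_1 + p_2·(x_2/x_1)).
Numerically x_2/x_1 = 1.524592, so x_1* = 115/(9 + 19.36·1.524592) = 2.9858 and x_2* = 1.524592·2.9858 = 4.5521.

x_2* = 4.5521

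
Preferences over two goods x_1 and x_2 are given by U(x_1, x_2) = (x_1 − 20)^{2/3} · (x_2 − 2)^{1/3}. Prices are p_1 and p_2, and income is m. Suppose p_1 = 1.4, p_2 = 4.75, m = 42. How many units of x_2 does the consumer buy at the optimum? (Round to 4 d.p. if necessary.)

This is Cobb-Douglas in (x_1−20, x_2−2): tangency gives 2/3·p_2·(x_2−2) = 1/3·p_1·(x_1−20).
Substituting into the budget: x_1* = 20 + 2/3·(m − 20·p_1 − 2·p_2)/p_1, and x_2* = 2 + 1/3·(…)/p_2.
Discretionary income = 42 − 20·1.4 − 2·4.75 = 4.5; x_2* = 2 + 1/3·4.5/4.75 = 2.3158.

x_2* = 2.3158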